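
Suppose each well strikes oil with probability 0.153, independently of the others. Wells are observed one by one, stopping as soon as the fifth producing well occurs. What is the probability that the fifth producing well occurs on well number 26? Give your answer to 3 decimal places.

0.032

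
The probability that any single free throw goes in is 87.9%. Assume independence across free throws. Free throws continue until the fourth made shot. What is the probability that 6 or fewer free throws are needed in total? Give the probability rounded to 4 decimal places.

0.9733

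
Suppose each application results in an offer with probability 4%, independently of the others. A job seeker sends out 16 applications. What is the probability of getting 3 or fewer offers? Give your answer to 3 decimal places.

X ~ Binomial(16, 0.04); P(X ≤ 3) = Σ C(16,k) p^k (1−p)^(16−k) over k:
  k=0: C(16,0)·0.04^0·0.96^16 = 0.52040
  k=1: C(16,1)·0.04^1·0.96^15 = 0.34694
  k=2: C(16,2)·0.04^2·0.96^14 = 0.10842
  k=3: C(16,3)·0.04^3·0.96^13 = 0.02108
Total = 0.99684

0.997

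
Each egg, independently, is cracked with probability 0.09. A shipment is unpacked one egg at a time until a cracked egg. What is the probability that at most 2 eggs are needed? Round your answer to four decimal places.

0.1719

Y = number of eggs to the first success; geometric, p = 0.09.
P(Y ≤ 2) = 1 − (1−p)^2 = 1 − 0.828100 = 0.171900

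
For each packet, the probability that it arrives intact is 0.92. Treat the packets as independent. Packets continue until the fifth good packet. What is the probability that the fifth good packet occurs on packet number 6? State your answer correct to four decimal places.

Y = trial on which the fifth success occurs; negative binomial, r=5, p=0.92.
P(Y=6) = C(5,4) · p^5 · (1−p)^1
= 5 · 0.65908 · 0.08 = 0.263633

0.2636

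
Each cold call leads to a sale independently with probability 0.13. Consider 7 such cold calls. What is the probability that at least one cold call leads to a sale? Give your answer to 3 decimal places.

0.623

P(at least one) = 1 − P(none) = 1 − (1 − 0.13)^7
= 1 − 0.37725 = 0.62275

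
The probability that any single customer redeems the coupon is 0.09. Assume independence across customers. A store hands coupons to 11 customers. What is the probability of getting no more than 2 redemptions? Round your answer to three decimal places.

X ~ Binomial(11, 0.09); P(X ≤ 2) = Σ C(11,k) p^k (1−p)^(11−k) over k:
  k=0: C(11,0)·0.09^0·0.91^11 = 0.35437
  k=1: C(11,1)·0.09^1·0.91^10 = 0.38552
  k=2: C(11,2)·0.09^2·0.91^9 = 0.19064
Total = 0.93053

0.931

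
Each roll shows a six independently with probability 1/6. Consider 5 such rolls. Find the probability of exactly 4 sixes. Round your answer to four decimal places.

X ~ Binomial(n=5, p=0.166667).
P(X=4) = C(5,4) · p^4 · (1−p)^1
= 5 · 0.0007716 · 0.83333 = 0.003215

0.0032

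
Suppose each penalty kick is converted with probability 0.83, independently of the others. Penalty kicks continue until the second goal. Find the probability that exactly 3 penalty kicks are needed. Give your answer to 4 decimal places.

0.2342

Y = trial on which the second success occurs; negative binomial, r=2, p=0.83.
P(Y=3) = C(2,1) · p^2 · (1−p)^1
= 2 · 0.6889 · 0.17 = 0.234226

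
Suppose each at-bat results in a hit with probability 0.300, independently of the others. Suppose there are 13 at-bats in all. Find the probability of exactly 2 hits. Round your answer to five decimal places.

X ~ Binomial(n=13, p=0.30).
P(X=2) = C(13,2) · p^2 · (1−p)^11
= 78 · 0.09 · 0.019773 = 0.1388083

0.13881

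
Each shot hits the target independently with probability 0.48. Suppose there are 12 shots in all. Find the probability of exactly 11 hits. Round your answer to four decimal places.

X ~ Binomial(n=12, p=0.48).
P(X=11) = C(12,11) · p^11 · (1−p)^1
= 12 · 0.00031164 · 0.52 = 0.001945

0.0019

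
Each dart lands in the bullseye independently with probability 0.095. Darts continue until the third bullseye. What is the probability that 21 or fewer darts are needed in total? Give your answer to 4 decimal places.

Finishing within 21 darts ⇔ at least 3 successes in the first 21. With X ~ Binomial(21, 0.095), P(Y ≤ 21) = 1 − P(X ≤ 2).
  k=0: C(21,0)·0.095^0·0.905^21 = 0.122919
  k=1: C(21,1)·0.095^1·0.905^20 = 0.270966
  k=2: C(21,2)·0.095^2·0.905^19 = 0.284439
1 − 0.678324 = 0.321676

0.3217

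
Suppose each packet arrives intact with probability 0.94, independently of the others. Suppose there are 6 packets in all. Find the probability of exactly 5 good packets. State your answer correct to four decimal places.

0.2642

X ~ Binomial(n=6, p=0.94).
P(X=5) = C(6,5) · p^5 · (1−p)^1
= 6 · 0.7339 · 0.06 = 0.264205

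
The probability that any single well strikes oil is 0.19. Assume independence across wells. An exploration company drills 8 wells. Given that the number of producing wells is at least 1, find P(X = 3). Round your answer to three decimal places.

X ~ Binomial(8, 0.19). Want P(X=3 | X≥1) = P(X=3) / P(X≥1).
P(X=3) = C(8,3)·0.19^3·0.81^5 = 0.13393
P(X≥1) = 1 − 0.18530 = 0.81470
Ratio = 0.13393 / 0.81470 = 0.16439

0.164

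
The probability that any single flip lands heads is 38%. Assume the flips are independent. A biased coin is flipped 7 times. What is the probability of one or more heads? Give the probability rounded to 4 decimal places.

P(at least one) = 1 − P(none) = 1 − (1 − 0.38)^7
= 1 − 0.035216 = 0.964784

0.9648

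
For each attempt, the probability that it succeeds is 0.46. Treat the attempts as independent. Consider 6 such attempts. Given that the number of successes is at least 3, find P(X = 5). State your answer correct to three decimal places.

0.115

X ~ Binomial(6, 0.46). Want P(X=5 | X≥3) = P(X=5) / P(X≥3).
P(X=5) = C(6,5)·0.46^5·0.54^1 = 0.06673
P(X≥3) = 1 − 0.02479 − 0.12673 − 0.26989 = 0.57859
Ratio = 0.06673 / 0.57859 = 0.11534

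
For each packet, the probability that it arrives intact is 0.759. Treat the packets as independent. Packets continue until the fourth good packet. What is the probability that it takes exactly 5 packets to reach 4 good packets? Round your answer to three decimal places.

0.320

Y = trial on which the fourth success occurs; negative binomial, r=4, p=0.759.
P(Y=5) = C(4,3) · p^4 · (1−p)^1
= 4 · 0.33187 · 0.241 = 0.31992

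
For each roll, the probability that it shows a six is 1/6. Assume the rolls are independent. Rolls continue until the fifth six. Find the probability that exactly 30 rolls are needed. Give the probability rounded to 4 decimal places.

Y = trial on which the fifth success occurs; negative binomial, r=5, p=0.166667.
P(Y=30) = C(29,4) · p^5 · (1−p)^25
= 23751 · 0.0001286 · 0.010483 = 0.032018

0.0320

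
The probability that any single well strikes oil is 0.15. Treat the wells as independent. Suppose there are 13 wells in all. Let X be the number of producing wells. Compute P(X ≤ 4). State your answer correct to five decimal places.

X ~ Binomial(13, 0.15); P(X ≤ 4) = Σ C(13,k) p^k (1−p)^(13−k) over k:
  k=0: C(13,0)·0.15^0·0.85^13 = 0.1209055
  k=1: C(13,1)·0.15^1·0.85^12 = 0.2773714
  k=2: C(13,2)·0.15^2·0.85^11 = 0.2936874
  k=3: C(13,3)·0.15^3·0.85^10 = 0.1900330
  k=4: C(13,4)·0.15^4·0.85^9 = 0.0838381
Total = 0.9658354

0.96584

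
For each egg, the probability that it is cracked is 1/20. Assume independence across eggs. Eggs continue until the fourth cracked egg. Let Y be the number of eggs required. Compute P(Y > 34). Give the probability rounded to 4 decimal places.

0.9119

Needing more than 34 eggs ⇔ fewer than 4 successes in the first 34. With X ~ Binomial(34, 0.05), P(Y > 34) = P(X ≤ 3).
  k=0: C(34,0)·0.05^0·0.95^34 = 0.174825
  k=1: C(34,1)·0.05^1·0.95^33 = 0.312844
  k=2: C(34,2)·0.05^2·0.95^32 = 0.271680
  k=3: C(34,3)·0.05^3·0.95^31 = 0.152522
P(X ≤ 3) = 0.911871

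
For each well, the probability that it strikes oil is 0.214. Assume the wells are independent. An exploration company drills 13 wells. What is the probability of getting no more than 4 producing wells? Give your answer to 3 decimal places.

X ~ Binomial(13, 0.214); P(X ≤ 4) = Σ C(13,k) p^k (1−p)^(13−k) over k:
  k=0: C(13,0)·0.214^0·0.786^13 = 0.04370
  k=1: C(13,1)·0.214^1·0.786^12 = 0.15468
  k=2: C(13,2)·0.214^2·0.786^11 = 0.25268
  k=3: C(13,3)·0.214^3·0.786^10 = 0.25225
  k=4: C(13,4)·0.214^4·0.786^9 = 0.17170
Total = 0.87501

0.875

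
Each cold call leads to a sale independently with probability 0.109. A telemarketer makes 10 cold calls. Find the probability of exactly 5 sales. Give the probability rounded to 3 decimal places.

0.002

X ~ Binomial(n=10, p=0.109).
P(X=5) = C(10,5) · p^5 · (1−p)^5
= 252 · 1.5386e-05 · 0.56155 = 0.00218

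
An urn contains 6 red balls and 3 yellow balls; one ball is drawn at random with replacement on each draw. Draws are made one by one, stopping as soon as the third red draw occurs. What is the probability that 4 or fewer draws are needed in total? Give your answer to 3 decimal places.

Finishing within 4 draws ⇔ at least 3 successes in the first 4. With X ~ Binomial(4, 0.666667), P(Y ≤ 4) = 1 − P(X ≤ 2).
  k=0: C(4,0)·0.666667^0·0.333333^4 = 0.01235
  k=1: C(4,1)·0.666667^1·0.333333^3 = 0.09877
  k=2: C(4,2)·0.666667^2·0.333333^2 = 0.29630
1 − 0.40741 = 0.59259

0.593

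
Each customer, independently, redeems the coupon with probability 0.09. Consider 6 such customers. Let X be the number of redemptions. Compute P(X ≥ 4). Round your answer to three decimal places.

X ~ Binomial(6, 0.09); P(X ≥ 4) = Σ C(6,k) p^k (1−p)^(6−k) over k:
  k=4: C(6,4)·0.09^4·0.91^2 = 0.00081
  k=5: C(6,5)·0.09^5·0.91^1 = 0.00003
  k=6: C(6,6)·0.09^6·0.91^0 = 0.00000
Total = 0.00085

0.001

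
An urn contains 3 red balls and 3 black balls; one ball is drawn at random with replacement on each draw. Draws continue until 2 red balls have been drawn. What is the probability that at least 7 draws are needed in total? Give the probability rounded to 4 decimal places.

Needing more than 6 draws ⇔ fewer than 2 successes in the first 6. With X ~ Binomial(6, 0.50), P(Y > 6) = P(X ≤ 1).
  k=0: C(6,0)·0.50^0·0.50^6 = 0.015625
  k=1: C(6,1)·0.50^1·0.50^5 = 0.093750
P(X ≤ 1) = 0.109375

0.1094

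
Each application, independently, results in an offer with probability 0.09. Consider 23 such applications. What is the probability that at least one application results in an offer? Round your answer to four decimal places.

0.8857

P(at least one) = 1 − P(none) = 1 − (1 − 0.09)^23
= 1 − 0.114275 = 0.885725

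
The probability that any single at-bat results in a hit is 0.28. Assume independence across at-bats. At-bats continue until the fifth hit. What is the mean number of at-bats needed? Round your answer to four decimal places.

Y = total at-bats until the fifth success; negative binomial with r=5, p=0.28.
E[Y] = r / p = 5 / 0.28 = 17.857143

17.8571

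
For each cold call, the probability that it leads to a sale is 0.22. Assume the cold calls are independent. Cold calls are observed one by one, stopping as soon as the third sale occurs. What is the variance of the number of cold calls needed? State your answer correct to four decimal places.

Y = total cold calls until the third success; negative binomial with r=3, p=0.22.
Var(Y) = r(1−p)/p² = 3·0.78 / 0.22² = 48.347107

48.3471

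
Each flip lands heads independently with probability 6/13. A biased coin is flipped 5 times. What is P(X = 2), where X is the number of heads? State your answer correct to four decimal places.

0.3326

X ~ Binomial(n=5, p=0.461538).
P(X=2) = C(5,2) · p^2 · (1−p)^3
= 10 · 0.21302 · 0.15612 = 0.332568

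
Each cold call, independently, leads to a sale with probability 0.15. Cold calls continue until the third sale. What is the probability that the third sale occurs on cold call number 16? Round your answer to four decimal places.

0.0428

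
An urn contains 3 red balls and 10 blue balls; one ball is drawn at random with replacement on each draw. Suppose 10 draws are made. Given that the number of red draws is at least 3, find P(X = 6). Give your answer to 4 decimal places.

0.0267

X ~ Binomial(10, 0.230769). Want P(X=6 | X≥3) = P(X=6) / P(X≥3).
P(X=6) = C(10,6)·0.230769^6·0.769231^4 = 0.011105
P(X≥3) = 1 − 0.072538 − 0.217614 − 0.293780 = 0.416068
Ratio = 0.011105 / 0.416068 = 0.026690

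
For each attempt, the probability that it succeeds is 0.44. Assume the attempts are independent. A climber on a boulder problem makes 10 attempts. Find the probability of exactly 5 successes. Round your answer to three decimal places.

X ~ Binomial(n=10, p=0.44).
P(X=5) = C(10,5) · p^5 · (1−p)^5
= 252 · 0.016492 · 0.055073 = 0.22888

0.229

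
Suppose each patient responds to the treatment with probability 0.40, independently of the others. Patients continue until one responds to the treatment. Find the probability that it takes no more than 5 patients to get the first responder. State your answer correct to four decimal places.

0.9222

Y = number of patients to the first success; geometric, p = 0.40.
P(Y ≤ 5) = 1 − (1−p)^5 = 1 − 0.077760 = 0.922240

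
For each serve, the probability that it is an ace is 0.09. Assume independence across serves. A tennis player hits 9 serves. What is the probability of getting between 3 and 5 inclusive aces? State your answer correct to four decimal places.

X ~ Binomial(9, 0.09); P(3 ≤ X ≤ 5) = Σ C(9,k) p^k (1−p)^(9−k) over k:
  k=3: C(9,3)·0.09^3·0.91^6 = 0.034774
  k=4: C(9,4)·0.09^4·0.91^5 = 0.005159
  k=5: C(9,5)·0.09^5·0.91^4 = 0.000510
Total = 0.040443

0.0404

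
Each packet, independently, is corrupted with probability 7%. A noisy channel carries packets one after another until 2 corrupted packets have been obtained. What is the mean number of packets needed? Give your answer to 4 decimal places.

28.5714

Y = total packets until the second success; negative binomial with r=2, p=0.07.
E[Y] = r / p = 2 / 0.07 = 28.571429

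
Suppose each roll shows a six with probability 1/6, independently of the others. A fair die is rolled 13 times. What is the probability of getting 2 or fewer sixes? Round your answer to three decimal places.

X ~ Binomial(13, 0.166667); P(X ≤ 2) = Σ C(13,k) p^k (1−p)^(13−k) over k:
  k=0: C(13,0)·0.166667^0·0.833333^13 = 0.09346
  k=1: C(13,1)·0.166667^1·0.833333^12 = 0.24301
  k=2: C(13,2)·0.166667^2·0.833333^11 = 0.29161
Total = 0.62808

0.628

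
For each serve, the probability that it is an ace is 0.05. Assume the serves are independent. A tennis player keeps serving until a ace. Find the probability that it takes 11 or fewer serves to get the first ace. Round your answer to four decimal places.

Y = number of serves to the first success; geometric, p = 0.05.
P(Y ≤ 11) = 1 − (1−p)^11 = 1 − 0.568800 = 0.431200

0.4312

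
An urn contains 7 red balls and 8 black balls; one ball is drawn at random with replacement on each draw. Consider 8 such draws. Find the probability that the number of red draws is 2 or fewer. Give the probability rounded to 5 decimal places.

X ~ Binomial(8, 0.466667); P(X ≤ 2) = Σ C(8,k) p^k (1−p)^(8−k) over k:
  k=0: C(8,0)·0.466667^0·0.533333^8 = 0.0065462
  k=1: C(8,1)·0.466667^1·0.533333^7 = 0.0458235
  k=2: C(8,2)·0.466667^2·0.533333^6 = 0.1403343
Total = 0.1927040

0.19270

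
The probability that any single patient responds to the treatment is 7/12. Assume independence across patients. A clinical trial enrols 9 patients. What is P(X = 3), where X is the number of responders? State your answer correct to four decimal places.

0.0872

X ~ Binomial(n=9, p=0.583333).
P(X=3) = C(9,3) · p^3 · (1−p)^6
= 84 · 0.1985 · 0.0052328 = 0.087249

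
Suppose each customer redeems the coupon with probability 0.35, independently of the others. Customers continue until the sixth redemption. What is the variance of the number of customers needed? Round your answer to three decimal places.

31.837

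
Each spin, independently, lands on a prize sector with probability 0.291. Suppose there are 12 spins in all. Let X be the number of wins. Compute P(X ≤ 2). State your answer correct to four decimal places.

0.2750

X ~ Binomial(12, 0.291); P(X ≤ 2) = Σ C(12,k) p^k (1−p)^(12−k) over k:
  k=0: C(12,0)·0.291^0·0.709^12 = 0.016134
  k=1: C(12,1)·0.291^1·0.709^11 = 0.079466
  k=2: C(12,2)·0.291^2·0.709^10 = 0.179388
Total = 0.274988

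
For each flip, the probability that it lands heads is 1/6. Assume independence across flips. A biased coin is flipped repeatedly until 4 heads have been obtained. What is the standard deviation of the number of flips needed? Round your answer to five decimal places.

Y = total flips until the fourth success; negative binomial with r=4, p=0.166667.
SD(Y) = √[r(1−p)/p²] = √(120.0000000) = 10.9544512

10.95445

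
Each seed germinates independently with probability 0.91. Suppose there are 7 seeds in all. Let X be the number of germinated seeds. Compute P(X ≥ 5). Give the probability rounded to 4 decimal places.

0.9807

X ~ Binomial(7, 0.91); P(X ≥ 5) = Σ C(7,k) p^k (1−p)^(7−k) over k:
  k=5: C(7,5)·0.91^5·0.09^2 = 0.106148
  k=6: C(7,6)·0.91^6·0.09^1 = 0.357758
  k=7: C(7,7)·0.91^7·0.09^0 = 0.516761
Total = 0.980667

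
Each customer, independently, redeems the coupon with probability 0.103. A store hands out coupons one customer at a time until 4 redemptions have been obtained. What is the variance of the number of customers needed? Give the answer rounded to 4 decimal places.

338.2034

Y = total customers until the fourth success; negative binomial with r=4, p=0.103.
Var(Y) = r(1−p)/p² = 4·0.897 / 0.103² = 338.203412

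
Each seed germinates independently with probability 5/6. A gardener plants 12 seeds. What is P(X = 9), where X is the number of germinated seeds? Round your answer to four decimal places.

0.1974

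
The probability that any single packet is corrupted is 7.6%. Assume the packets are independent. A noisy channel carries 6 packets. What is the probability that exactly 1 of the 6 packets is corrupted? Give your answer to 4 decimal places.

X ~ Binomial(n=6, p=0.076).
P(X=1) = C(6,1) · p^1 · (1−p)^5
= 6 · 0.076 · 0.67353 = 0.307132

0.3071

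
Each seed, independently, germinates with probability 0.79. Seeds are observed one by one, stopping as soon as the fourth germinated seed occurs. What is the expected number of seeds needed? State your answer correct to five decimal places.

Y = total seeds until the fourth success; negative binomial with r=4, p=0.79.
E[Y] = r / p = 4 / 0.79 = 5.0632911

5.06329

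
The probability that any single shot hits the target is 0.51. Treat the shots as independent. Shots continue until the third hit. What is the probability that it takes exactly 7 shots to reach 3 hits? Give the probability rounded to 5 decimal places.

0.11471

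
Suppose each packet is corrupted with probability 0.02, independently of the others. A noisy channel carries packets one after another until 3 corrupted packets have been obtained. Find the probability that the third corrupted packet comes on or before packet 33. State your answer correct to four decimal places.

Finishing within 33 packets ⇔ at least 3 successes in the first 33. With X ~ Binomial(33, 0.02), P(Y ≤ 33) = 1 − P(X ≤ 2).
  k=0: C(33,0)·0.02^0·0.98^33 = 0.513405
  k=1: C(33,1)·0.02^1·0.98^32 = 0.345763
  k=2: C(33,2)·0.02^2·0.98^31 = 0.112902
1 − 0.972071 = 0.027929

0.0279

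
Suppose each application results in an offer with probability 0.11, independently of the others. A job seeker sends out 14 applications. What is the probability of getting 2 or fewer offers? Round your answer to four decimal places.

0.8061

X ~ Binomial(14, 0.11); P(X ≤ 2) = Σ C(14,k) p^k (1−p)^(14−k) over k:
  k=0: C(14,0)·0.11^0·0.89^14 = 0.195641
  k=1: C(14,1)·0.11^1·0.89^13 = 0.338525
  k=2: C(14,2)·0.11^2·0.89^12 = 0.271961
Total = 0.806127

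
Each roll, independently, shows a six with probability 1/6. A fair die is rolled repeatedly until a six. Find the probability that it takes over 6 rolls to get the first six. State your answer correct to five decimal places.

0.33490

Y = number of rolls to the first success; geometric, p = 0.166667.
P(Y > 6) = P(first 6 all fail) = (1−p)^6 = 0.3348980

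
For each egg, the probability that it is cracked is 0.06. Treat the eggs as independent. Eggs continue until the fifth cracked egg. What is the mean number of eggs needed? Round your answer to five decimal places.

Y = total eggs until the fifth success; negative binomial with r=5, p=0.06.
E[Y] = r / p = 5 / 0.06 = 83.3333333

83.33333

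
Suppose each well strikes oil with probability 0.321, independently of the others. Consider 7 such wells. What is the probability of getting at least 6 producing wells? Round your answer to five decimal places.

0.00555

X ~ Binomial(7, 0.321); P(X ≥ 6) = Σ C(7,k) p^k (1−p)^(7−k) over k:
  k=6: C(7,6)·0.321^6·0.679^1 = 0.0051999
  k=7: C(7,7)·0.321^7·0.679^0 = 0.0003512
Total = 0.0055511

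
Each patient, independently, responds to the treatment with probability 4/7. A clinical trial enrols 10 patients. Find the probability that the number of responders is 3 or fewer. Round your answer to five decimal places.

X ~ Binomial(10, 0.571429); P(X ≤ 3) = Σ C(10,k) p^k (1−p)^(10−k) over k:
  k=0: C(10,0)·0.571429^0·0.428571^10 = 0.0002090
  k=1: C(10,1)·0.571429^1·0.428571^9 = 0.0027872
  k=2: C(10,2)·0.571429^2·0.428571^8 = 0.0167233
  k=3: C(10,3)·0.571429^3·0.428571^7 = 0.0594606
Total = 0.0791802

0.07918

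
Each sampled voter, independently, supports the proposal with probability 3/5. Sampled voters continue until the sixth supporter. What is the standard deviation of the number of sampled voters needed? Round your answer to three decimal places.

2.582

Y = total sampled voters until the sixth success; negative binomial with r=6, p=0.60.
SD(Y) = √[r(1−p)/p²] = √(6.66667) = 2.58199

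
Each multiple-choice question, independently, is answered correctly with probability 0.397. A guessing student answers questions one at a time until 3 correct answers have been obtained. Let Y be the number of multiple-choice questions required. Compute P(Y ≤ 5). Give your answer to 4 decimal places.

Finishing within 5 multiple-choice questions ⇔ at least 3 successes in the first 5. With X ~ Binomial(5, 0.397), P(Y ≤ 5) = 1 − P(X ≤ 2).
  k=0: C(5,0)·0.397^0·0.603^5 = 0.079724
  k=1: C(5,1)·0.397^1·0.603^4 = 0.262440
  k=2: C(5,2)·0.397^2·0.603^3 = 0.345568
1 − 0.687731 = 0.312269

0.3123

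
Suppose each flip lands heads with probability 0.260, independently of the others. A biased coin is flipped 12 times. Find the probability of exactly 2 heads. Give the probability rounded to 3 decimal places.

X ~ Binomial(n=12, p=0.26).
P(X=2) = C(12,2) · p^2 · (1−p)^10
= 66 · 0.0676 · 0.04924 = 0.21969

0.220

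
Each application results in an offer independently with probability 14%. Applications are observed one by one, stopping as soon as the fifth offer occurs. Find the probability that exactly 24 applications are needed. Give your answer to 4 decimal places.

Y = trial on which the fifth success occurs; negative binomial, r=5, p=0.14.
P(Y=24) = C(23,4) · p^5 · (1−p)^19
= 8855 · 5.3782e-05 · 0.056947 = 0.027121

0.0271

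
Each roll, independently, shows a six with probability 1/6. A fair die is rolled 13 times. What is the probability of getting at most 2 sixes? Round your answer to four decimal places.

X ~ Binomial(13, 0.166667); P(X ≤ 2) = Σ C(13,k) p^k (1−p)^(13−k) over k:
  k=0: C(13,0)·0.166667^0·0.833333^13 = 0.093464
  k=1: C(13,1)·0.166667^1·0.833333^12 = 0.243006
  k=2: C(13,2)·0.166667^2·0.833333^11 = 0.291607
Total = 0.628077

0.6281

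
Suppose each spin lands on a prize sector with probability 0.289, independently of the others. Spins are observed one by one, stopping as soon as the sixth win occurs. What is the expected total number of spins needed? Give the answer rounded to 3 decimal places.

20.761

Y = total spins until the sixth success; negative binomial with r=6, p=0.289.
E[Y] = r / p = 6 / 0.289 = 20.76125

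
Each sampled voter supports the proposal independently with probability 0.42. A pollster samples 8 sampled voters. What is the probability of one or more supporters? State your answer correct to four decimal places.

0.9872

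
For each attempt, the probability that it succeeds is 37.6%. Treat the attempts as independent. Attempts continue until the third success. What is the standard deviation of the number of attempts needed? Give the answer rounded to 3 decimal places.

Y = total attempts until the third success; negative binomial with r=3, p=0.376.
SD(Y) = √[r(1−p)/p²] = √(13.24129) = 3.63886

3.639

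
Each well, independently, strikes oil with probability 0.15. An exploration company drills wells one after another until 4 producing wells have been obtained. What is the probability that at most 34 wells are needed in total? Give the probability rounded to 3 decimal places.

Finishing within 34 wells ⇔ at least 4 successes in the first 34. With X ~ Binomial(34, 0.15), P(Y ≤ 34) = 1 − P(X ≤ 3).
  k=0: C(34,0)·0.15^0·0.85^34 = 0.00398
  k=1: C(34,1)·0.15^1·0.85^33 = 0.02390
  k=2: C(34,2)·0.15^2·0.85^32 = 0.06959
  k=3: C(34,3)·0.15^3·0.85^31 = 0.13099
1 − 0.22847 = 0.77153

0.772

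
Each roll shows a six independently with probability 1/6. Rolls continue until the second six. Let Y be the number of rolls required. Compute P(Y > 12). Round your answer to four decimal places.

Needing more than 12 rolls ⇔ fewer than 2 successes in the first 12. With X ~ Binomial(12, 0.166667), P(Y > 12) = P(X ≤ 1).
  k=0: C(12,0)·0.166667^0·0.833333^12 = 0.112157
  k=1: C(12,1)·0.166667^1·0.833333^11 = 0.269176
P(X ≤ 1) = 0.381333

0.3813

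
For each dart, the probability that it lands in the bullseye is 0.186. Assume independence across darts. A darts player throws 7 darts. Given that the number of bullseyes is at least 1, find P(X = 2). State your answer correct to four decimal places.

0.3402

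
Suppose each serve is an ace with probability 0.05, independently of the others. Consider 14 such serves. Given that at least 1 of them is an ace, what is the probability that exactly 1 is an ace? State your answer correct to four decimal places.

X ~ Binomial(14, 0.05). Want P(X=1 | X≥1) = P(X=1) / P(X≥1).
P(X=1) = C(14,1)·0.05^1·0.95^13 = 0.359339
P(X≥1) = 1 − 0.487675 = 0.512325
Ratio = 0.359339 / 0.512325 = 0.701390

0.7014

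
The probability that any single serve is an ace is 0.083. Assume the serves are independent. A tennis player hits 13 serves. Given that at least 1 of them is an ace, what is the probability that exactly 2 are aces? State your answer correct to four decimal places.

0.3065

X ~ Binomial(13, 0.083). Want P(X=2 | X≥1) = P(X=2) / P(X≥1).
P(X=2) = C(13,2)·0.083^2·0.917^11 = 0.207164
P(X≥1) = 1 − 0.324191 = 0.675809
Ratio = 0.207164 / 0.675809 = 0.306542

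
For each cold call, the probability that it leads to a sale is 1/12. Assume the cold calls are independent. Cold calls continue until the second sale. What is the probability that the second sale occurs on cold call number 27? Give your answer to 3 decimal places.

0.021

Y = trial on which the second success occurs; negative binomial, r=2, p=0.083333.
P(Y=27) = C(26,1) · p^2 · (1−p)^25
= 26 · 0.0069444 · 0.11358 = 0.02051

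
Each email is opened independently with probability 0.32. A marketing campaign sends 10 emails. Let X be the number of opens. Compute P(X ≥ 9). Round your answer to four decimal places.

0.0003

X ~ Binomial(10, 0.32); P(X ≥ 9) = Σ C(10,k) p^k (1−p)^(10−k) over k:
  k=9: C(10,9)·0.32^9·0.68^1 = 0.000239
  k=10: C(10,10)·0.32^10·0.68^0 = 0.000011
Total = 0.000251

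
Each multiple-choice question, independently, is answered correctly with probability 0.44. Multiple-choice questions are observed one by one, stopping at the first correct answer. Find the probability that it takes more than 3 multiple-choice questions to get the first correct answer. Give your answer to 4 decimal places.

Y = number of multiple-choice questions to the first success; geometric, p = 0.44.
P(Y > 3) = P(first 3 all fail) = (1−p)^3 = 0.175616

0.1756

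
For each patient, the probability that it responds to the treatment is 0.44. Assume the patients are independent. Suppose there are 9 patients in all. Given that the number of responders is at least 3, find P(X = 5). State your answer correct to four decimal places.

0.2445

X ~ Binomial(9, 0.44). Want P(X=5 | X≥3) = P(X=5) / P(X≥3).
P(X=5) = C(9,5)·0.44^5·0.56^4 = 0.204355
P(X≥3) = 1 − 0.005416 − 0.038300 − 0.120372 = 0.835912
Ratio = 0.204355 / 0.835912 = 0.244470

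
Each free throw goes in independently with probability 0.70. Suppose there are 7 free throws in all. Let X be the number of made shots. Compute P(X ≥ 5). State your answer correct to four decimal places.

0.6471

X ~ Binomial(7, 0.70); P(X ≥ 5) = Σ C(7,k) p^k (1−p)^(7−k) over k:
  k=5: C(7,5)·0.70^5·0.30^2 = 0.317652
  k=6: C(7,6)·0.70^6·0.30^1 = 0.247063
  k=7: C(7,7)·0.70^7·0.30^0 = 0.082354
Total = 0.647069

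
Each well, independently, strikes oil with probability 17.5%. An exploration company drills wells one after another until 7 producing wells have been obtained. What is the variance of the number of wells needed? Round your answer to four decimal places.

188.5714

Y = total wells until the seventh success; negative binomial with r=7, p=0.175.
Var(Y) = r(1−p)/p² = 7·0.825 / 0.175² = 188.571429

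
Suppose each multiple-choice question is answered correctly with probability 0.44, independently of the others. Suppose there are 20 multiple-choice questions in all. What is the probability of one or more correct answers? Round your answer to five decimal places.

P(at least one) = 1 − P(none) = 1 − (1 − 0.44)^20
= 1 − 0.0000092 = 0.9999908

0.99999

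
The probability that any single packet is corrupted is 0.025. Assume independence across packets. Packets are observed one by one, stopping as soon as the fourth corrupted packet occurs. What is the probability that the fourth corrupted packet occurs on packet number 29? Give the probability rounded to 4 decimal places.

0.0007

Y = trial on which the fourth success occurs; negative binomial, r=4, p=0.025.
P(Y=29) = C(28,3) · p^4 · (1−p)^25
= 3276 · 3.9063e-07 · 0.53103 = 0.000680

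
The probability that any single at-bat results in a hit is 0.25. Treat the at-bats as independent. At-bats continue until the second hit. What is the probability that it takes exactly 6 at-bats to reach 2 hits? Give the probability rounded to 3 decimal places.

0.099

Y = trial on which the second success occurs; negative binomial, r=2, p=0.25.
P(Y=6) = C(5,1) · p^2 · (1−p)^4
= 5 · 0.0625 · 0.31641 = 0.09888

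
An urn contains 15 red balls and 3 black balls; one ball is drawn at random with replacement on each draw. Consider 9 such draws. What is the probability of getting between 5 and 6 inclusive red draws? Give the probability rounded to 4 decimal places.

X ~ Binomial(9, 0.833333); P(5 ≤ X ≤ 6) = Σ C(9,k) p^k (1−p)^(9−k) over k:
  k=5: C(9,5)·0.833333^5·0.166667^4 = 0.039071
  k=6: C(9,6)·0.833333^6·0.166667^3 = 0.130238
Total = 0.169310

0.1693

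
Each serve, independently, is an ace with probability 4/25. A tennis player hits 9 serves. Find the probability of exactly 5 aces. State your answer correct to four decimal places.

X ~ Binomial(n=9, p=0.16).
P(X=5) = C(9,5) · p^5 · (1−p)^4
= 126 · 0.00010486 · 0.49787 = 0.006578

0.0066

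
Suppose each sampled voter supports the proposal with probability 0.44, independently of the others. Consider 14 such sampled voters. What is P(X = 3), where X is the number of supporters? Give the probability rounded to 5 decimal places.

0.05267

X ~ Binomial(n=14, p=0.44).
P(X=3) = C(14,3) · p^3 · (1−p)^11
= 364 · 0.085184 · 0.0016985 = 0.0526657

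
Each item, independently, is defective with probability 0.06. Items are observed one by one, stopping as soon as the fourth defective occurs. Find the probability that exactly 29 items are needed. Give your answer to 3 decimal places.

0.009

Y = trial on which the fourth success occurs; negative binomial, r=4, p=0.06.
P(Y=29) = C(28,3) · p^4 · (1−p)^25
= 3276 · 1.296e-05 · 0.21291 = 0.00904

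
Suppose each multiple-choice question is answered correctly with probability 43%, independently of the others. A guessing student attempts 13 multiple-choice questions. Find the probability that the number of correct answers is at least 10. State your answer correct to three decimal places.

X ~ Binomial(13, 0.43); P(X ≥ 10) = Σ C(13,k) p^k (1−p)^(13−k) over k:
  k=10: C(13,10)·0.43^10·0.57^3 = 0.01145
  k=11: C(13,11)·0.43^11·0.57^2 = 0.00236
  k=12: C(13,12)·0.43^12·0.57^1 = 0.00030
  k=13: C(13,13)·0.43^13·0.57^0 = 0.00002
Total = 0.01411

0.014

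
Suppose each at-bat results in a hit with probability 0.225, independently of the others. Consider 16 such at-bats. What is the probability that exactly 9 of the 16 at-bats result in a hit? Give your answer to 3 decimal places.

0.003

X ~ Binomial(n=16, p=0.225).
P(X=9) = C(16,9) · p^9 · (1−p)^7
= 11440 · 1.4779e-06 · 0.16792 = 0.00284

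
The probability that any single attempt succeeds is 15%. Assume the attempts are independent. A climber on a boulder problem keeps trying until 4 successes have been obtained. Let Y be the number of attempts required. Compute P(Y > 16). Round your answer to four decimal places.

0.7899

Needing more than 16 attempts ⇔ fewer than 4 successes in the first 16. With X ~ Binomial(16, 0.15), P(Y > 16) = P(X ≤ 3).
  k=0: C(16,0)·0.15^0·0.85^16 = 0.074251
  k=1: C(16,1)·0.15^1·0.85^15 = 0.209650
  k=2: C(16,2)·0.15^2·0.85^14 = 0.277478
  k=3: C(16,3)·0.15^3·0.85^13 = 0.228511
P(X ≤ 3) = 0.789891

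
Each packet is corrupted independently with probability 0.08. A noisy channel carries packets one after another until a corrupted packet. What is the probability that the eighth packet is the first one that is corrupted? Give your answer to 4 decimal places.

0.0446

Geometric (trials to first success), p = 0.08.
P(Y = 8) = (1−p)^7 · p = 0.55785 · 0.08 = 0.044628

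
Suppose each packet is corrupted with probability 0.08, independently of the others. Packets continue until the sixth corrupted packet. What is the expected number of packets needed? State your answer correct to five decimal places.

Y = total packets until the sixth success; negative binomial with r=6, p=0.08.
E[Y] = r / p = 6 / 0.08 = 75.0000000

75.00000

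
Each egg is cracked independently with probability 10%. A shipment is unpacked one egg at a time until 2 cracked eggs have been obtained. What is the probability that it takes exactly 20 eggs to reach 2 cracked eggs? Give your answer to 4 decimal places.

0.0285

Y = trial on which the second success occurs; negative binomial, r=2, p=0.10.
P(Y=20) = C(19,1) · p^2 · (1−p)^18
= 19 · 0.01 · 0.15009 = 0.028518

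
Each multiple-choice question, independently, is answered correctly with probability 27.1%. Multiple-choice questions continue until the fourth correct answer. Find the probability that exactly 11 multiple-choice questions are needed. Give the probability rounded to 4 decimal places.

0.0708

Y = trial on which the fourth success occurs; negative binomial, r=4, p=0.271.
P(Y=11) = C(10,3) · p^4 · (1−p)^7
= 120 · 0.0053936 · 0.10942 = 0.070819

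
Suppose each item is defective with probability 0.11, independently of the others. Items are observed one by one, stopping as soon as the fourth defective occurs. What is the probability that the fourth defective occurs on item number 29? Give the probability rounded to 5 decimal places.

Y = trial on which the fourth success occurs; negative binomial, r=4, p=0.11.
P(Y=29) = C(28,3) · p^4 · (1−p)^25
= 3276 · 0.00014641 · 0.054294 = 0.0260414

0.02604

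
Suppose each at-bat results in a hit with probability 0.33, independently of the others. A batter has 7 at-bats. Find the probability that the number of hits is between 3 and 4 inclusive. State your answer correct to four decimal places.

X ~ Binomial(7, 0.33); P(3 ≤ X ≤ 4) = Σ C(7,k) p^k (1−p)^(7−k) over k:
  k=3: C(7,3)·0.33^3·0.67^4 = 0.253460
  k=4: C(7,4)·0.33^4·0.67^3 = 0.124838
Total = 0.378298

0.3783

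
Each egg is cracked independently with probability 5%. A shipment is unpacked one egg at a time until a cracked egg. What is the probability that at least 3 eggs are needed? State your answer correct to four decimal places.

0.9025

Y = number of eggs to the first success; geometric, p = 0.05.
P(Y > 2) = P(first 2 all fail) = (1−p)^2 = 0.902500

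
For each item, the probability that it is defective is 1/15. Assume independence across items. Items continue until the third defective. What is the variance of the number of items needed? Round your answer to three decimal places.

630.000

Y = total items until the third success; negative binomial with r=3, p=0.066667.
Var(Y) = r(1−p)/p² = 3·0.933333 / 0.066667² = 630.00000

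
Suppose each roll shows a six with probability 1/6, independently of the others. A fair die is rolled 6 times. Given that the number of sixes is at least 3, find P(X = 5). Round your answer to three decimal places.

X ~ Binomial(6, 0.166667). Want P(X=5 | X≥3) = P(X=5) / P(X≥3).
P(X=5) = C(6,5)·0.166667^5·0.833333^1 = 0.00064
P(X≥3) = 1 − 0.33490 − 0.40188 − 0.20094 = 0.06229
Ratio = 0.00064 / 0.06229 = 0.01032

0.010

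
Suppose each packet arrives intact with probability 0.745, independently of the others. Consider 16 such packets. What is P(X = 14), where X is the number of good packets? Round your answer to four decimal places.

0.1266

X ~ Binomial(n=16, p=0.745).
P(X=14) = C(16,14) · p^14 · (1−p)^2
= 120 · 0.016225 · 0.065025 = 0.126605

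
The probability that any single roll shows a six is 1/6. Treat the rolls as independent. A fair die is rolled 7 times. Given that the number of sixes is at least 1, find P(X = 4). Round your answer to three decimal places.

X ~ Binomial(7, 0.166667). Want P(X=4 | X≥1) = P(X=4) / P(X≥1).
P(X=4) = C(7,4)·0.166667^4·0.833333^3 = 0.01563
P(X≥1) = 1 − 0.27908 = 0.72092
Ratio = 0.01563 / 0.72092 = 0.02168

0.022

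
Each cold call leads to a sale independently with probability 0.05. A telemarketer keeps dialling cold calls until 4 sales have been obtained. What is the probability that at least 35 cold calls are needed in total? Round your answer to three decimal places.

0.912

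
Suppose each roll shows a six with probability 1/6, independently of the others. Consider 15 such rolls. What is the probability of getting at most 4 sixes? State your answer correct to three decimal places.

X ~ Binomial(15, 0.166667); P(X ≤ 4) = Σ C(15,k) p^k (1−p)^(15−k) over k:
  k=0: C(15,0)·0.166667^0·0.833333^15 = 0.06491
  k=1: C(15,1)·0.166667^1·0.833333^14 = 0.19472
  k=2: C(15,2)·0.166667^2·0.833333^13 = 0.27260
  k=3: C(15,3)·0.166667^3·0.833333^12 = 0.23626
  k=4: C(15,4)·0.166667^4·0.833333^11 = 0.14175
Total = 0.91023

0.910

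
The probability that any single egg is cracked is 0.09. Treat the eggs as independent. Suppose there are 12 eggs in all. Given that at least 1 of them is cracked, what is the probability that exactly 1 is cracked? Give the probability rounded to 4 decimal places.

0.5649

X ~ Binomial(12, 0.09). Want P(X=1 | X≥1) = P(X=1) / P(X≥1).
P(X=1) = C(12,1)·0.09^1·0.91^11 = 0.382718
P(X≥1) = 1 − 0.322475 = 0.677525
Ratio = 0.382718 / 0.677525 = 0.564877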